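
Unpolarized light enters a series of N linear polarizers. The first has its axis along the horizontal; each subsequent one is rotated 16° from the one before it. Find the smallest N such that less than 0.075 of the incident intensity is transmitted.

First polarizer halves the unpolarized light: factor 1/2.
Each further stage multiplies by cos²(16°) = 0.924.
After N polarizers: T = 0.5·0.924^(N−1). Require T < 0.075 ⇒ N−1 > ln(0.075/0.5)/ln(0.924) = 24.01, so N−1 ≥ 25 and N = 26.
Check: N=26 gives T = 0.06935 < 0.075; N=25 gives T = 0.07505.

N = 26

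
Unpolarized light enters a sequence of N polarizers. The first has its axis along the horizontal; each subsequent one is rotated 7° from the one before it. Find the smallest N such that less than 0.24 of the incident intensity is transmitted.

First polarizer halves the unpolarized light: factor 1/2.
Each further stage multiplies by cos²(7°) = 0.9851.
After N polarizers: T = 0.5·0.9851^(N−1). Require T < 0.24 ⇒ N−1 > ln(0.24/0.5)/ln(0.9851) = 49.05, so N−1 ≥ 50 and N = 51.
Check: N=51 gives T = 0.2366 < 0.24; N=50 gives T = 0.2402.

N = 51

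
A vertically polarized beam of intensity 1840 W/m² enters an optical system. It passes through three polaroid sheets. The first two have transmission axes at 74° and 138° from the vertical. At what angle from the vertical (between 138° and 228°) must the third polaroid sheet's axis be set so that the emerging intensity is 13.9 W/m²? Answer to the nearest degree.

By Malus's law, I₁ = I₀ cos²(74° − 0°) = I₀ cos²(74°) = 0.07598 I₀.
I₂ = I₁ cos²(138° − 74°) = 0.07598 I₀ · cos²(64°) = 0.0146 I₀.
Target fraction: 13.9 / 1840 W/m² = 0.007554 of I₀.
Need I₃/I₀ = 0.007554, so cos²(θ − 138°) = 0.007554 / 0.0146 = 0.5174.
θ − 138° = arccos(√0.5174) = 44.0°, giving θ ≈ 138 + 44.0 = 182.0°.

θ ≈ 182°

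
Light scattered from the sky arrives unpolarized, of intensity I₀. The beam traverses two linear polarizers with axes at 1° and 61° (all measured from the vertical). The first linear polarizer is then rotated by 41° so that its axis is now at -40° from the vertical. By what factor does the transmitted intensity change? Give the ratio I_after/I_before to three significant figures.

Before rotation:
Unpolarized light through the first polarizer → I₁ = ½ I₀, now polarized at 1°.
I₂ = I₁ cos²(61° − 1°) = 0.5 I₀ · cos²(60°) = 0.125 I₀.
After rotation:
Unpolarized light through the first polarizer → I₁ = ½ I₀, now polarized at -40°.
Angle between axes 1 and 2: 79°. I₂ = 0.5 I₀ · cos²(79°) = 0.0182 I₀.
Ratio = 0.0182 / 0.125 = 0.1456.

I_new/I_old ≈ 0.146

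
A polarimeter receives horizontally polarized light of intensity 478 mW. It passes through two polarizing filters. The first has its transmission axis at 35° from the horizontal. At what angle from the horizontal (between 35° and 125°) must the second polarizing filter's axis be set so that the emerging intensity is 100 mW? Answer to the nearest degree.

I₁ = I₀ cos²(35° − 0°) = I₀ cos²(35°) = 0.671 I₀.
Target fraction: 100 / 478 mW = 0.2092 of I₀.
Need I₂/I₀ = 0.2092, so cos²(θ − 35°) = 0.2092 / 0.671 = 0.3118.
θ − 35° = arccos(√0.3118) = 56.1°, giving θ ≈ 35 + 56.1 = 91.1°.

θ ≈ 91°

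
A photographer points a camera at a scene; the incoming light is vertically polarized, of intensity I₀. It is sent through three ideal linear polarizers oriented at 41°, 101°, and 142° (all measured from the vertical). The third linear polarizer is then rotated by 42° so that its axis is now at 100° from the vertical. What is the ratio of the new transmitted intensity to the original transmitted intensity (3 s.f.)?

Before rotation:
I₁ = I₀ cos²(41° − 0°) = I₀ cos²(41°) = 0.5696 I₀.
I₂ = I₁ cos²(101° − 41°) = 0.5696 I₀ · cos²(60°) = 0.1424 I₀.
I₃ = I₂ cos²(142° − 101°) = 0.1424 I₀ · cos²(41°) = 0.08111 I₀.
After rotation:
I₁ = I₀ cos²(41° − 0°) = I₀ cos²(41°) = 0.5696 I₀.
I₂ = I₁ cos²(101° − 41°) = 0.5696 I₀ · cos²(60°) = 0.1424 I₀.
I₃ = I₂ cos²(100° − 101°) = 0.1424 I₀ · cos²(1°) = 0.1424 I₀.
Ratio = 0.1424 / 0.08111 = 1.755.

I_new/I_old ≈ 1.76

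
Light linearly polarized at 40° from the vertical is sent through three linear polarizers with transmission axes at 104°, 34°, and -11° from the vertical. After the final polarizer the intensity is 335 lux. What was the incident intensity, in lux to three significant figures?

I₀ ≈ 2.98e4 lux

I₁ = I₀ cos²(104° − 40°) = I₀ cos²(64°) = 0.1922 I₀.
I₂ = I₁ cos²(34° − 104°) = 0.1922 I₀ · cos²(70°) = 0.02248 I₀.
I₃ = I₂ cos²(-11° − 34°) = 0.02248 I₀ · cos²(45°) = 0.01124 I₀.
So 335 lux = 0.01124 I₀, giving I₀ = 335/0.01124 = 2.98e+04 lux.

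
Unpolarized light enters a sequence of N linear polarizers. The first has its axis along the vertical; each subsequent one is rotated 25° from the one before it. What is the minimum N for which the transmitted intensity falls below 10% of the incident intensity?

First polarizer halves the unpolarized light: factor 1/2.
Each further stage multiplies by cos²(25°) = 0.8214.
After N polarizers: T = 0.5·0.8214^(N−1). Require T < 0.10 ⇒ N−1 > ln(0.10/0.5)/ln(0.8214) = 8.18, so N−1 ≥ 9 and N = 10.
Check: N=10 gives T = 0.0851 < 0.10; N=9 gives T = 0.1036.

N = 10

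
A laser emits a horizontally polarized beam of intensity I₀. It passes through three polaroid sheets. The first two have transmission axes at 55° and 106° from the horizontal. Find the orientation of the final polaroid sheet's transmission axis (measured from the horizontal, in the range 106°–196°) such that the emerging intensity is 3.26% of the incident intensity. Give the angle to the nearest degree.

θ ≈ 166°

By Malus's law, I₁ = I₀ cos²(55° − 0°) = I₀ cos²(55°) = 0.329 I₀.
I₂ = I₁ cos²(106° − 55°) = 0.329 I₀ · cos²(51°) = 0.1303 I₀.
Need I₃/I₀ = 0.0326, so cos²(θ − 106°) = 0.0326 / 0.1303 = 0.2502.
θ − 106° = arccos(√0.2502) = 60.0°, giving θ ≈ 106 + 60.0 = 166.0°.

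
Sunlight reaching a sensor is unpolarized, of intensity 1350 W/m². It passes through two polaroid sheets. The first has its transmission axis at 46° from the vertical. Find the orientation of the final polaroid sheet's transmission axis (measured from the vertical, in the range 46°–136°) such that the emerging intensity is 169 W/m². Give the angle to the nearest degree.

θ ≈ 106°

Unpolarized light through the first polarizer → I₁ = ½ I₀, now polarized at 46°.
Target fraction: 169 / 1350 W/m² = 0.1252 of I₀.
Need I₂/I₀ = 0.1252, so cos²(θ − 46°) = 0.1252 / 0.5 = 0.2504.
θ − 46° = arccos(√0.2504) = 60.0°, giving θ ≈ 46 + 60.0 = 106.0°.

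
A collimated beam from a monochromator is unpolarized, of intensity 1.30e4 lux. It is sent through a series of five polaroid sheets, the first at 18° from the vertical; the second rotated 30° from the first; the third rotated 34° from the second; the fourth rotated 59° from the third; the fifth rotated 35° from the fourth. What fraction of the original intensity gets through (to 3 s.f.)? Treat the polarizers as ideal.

I/I₀ ≈ 0.0459

Unpolarized light through the first polarizer → I₁ = 1.30e4 lux/2 = 6500 lux, polarized at 18°.
I₂ = I₁ · cos²(30°) = 6500 · 0.75 = 4875 lux.
I₃ = I₂ · cos²(34°) = 4875 · 0.6873 = 3351 lux.
I₄ = I₃ · cos²(59°) = 3351 · 0.2653 = 888.8 lux.
I₅ = I₄ · cos²(35°) = 888.8 · 0.671 = 596.4 lux.
Transmitted fraction = 0.04588.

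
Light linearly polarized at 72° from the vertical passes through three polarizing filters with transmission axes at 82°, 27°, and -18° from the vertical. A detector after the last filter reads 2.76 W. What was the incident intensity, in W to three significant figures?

By Malus's law, I₁ = I₀ cos²(82° − 72°) = I₀ cos²(10°) = 0.9698 I₀.
I₂ = I₁ cos²(27° − 82°) = 0.9698 I₀ · cos²(55°) = 0.3191 I₀.
I₃ = I₂ cos²(-18° − 27°) = 0.3191 I₀ · cos²(45°) = 0.1595 I₀.
So 2.76 W = 0.1595 I₀, giving I₀ = 2.76/0.1595 = 17.3 W.

I₀ ≈ 17.3 W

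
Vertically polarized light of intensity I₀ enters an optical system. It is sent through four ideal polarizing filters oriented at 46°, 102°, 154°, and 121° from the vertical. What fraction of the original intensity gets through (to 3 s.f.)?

≈ 0.0402 I₀

I₁ = I₀ cos²(46° − 0°) = I₀ cos²(46°) = 0.4826 I₀.
I₂ = I₁ cos²(102° − 46°) = 0.4826 I₀ · cos²(56°) = 0.1509 I₀.
I₃ = I₂ cos²(154° − 102°) = 0.1509 I₀ · cos²(52°) = 0.05719 I₀.
I₄ = I₃ cos²(121° − 154°) = 0.05719 I₀ · cos²(33°) = 0.04023 I₀.
Transmitted fraction = 0.04023.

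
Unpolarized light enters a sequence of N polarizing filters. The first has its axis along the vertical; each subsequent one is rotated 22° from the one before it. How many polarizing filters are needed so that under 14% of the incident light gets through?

N = 10

First polarizer halves the unpolarized light: factor 1/2.
Each further stage multiplies by cos²(22°) = 0.8597.
After N polarizers: T = 0.5·0.8597^(N−1). Require T < 0.14 ⇒ N−1 > ln(0.14/0.5)/ln(0.8597) = 8.42, so N−1 ≥ 9 and N = 10.
Check: N=10 gives T = 0.1282 < 0.14; N=9 gives T = 0.1492.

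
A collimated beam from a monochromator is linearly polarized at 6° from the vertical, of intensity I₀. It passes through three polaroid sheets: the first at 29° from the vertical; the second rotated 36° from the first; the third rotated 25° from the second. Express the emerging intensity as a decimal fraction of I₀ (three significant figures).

≈ 0.456 I₀

I₁ = I₀ cos²(29° − 6°) = I₀ cos²(23°) = 0.8473 I₀.
I₂ = I₁ cos²(36°) = 0.8473 · 0.6545 I₀ = 0.5546 I₀.
I₃ = I₂ cos²(25°) = 0.5546 · 0.8214 I₀ = 0.4555 I₀.
Transmitted fraction = 0.4555.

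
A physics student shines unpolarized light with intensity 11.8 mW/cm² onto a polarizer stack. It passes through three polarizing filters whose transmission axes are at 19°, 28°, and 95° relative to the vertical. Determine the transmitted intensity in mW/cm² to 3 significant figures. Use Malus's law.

I ≈ 0.879 mW/cm²

Unpolarized light through the first polarizer → I₁ = 11.8 mW/cm²/2 = 5.9 mW/cm², polarized at 19°.
I₂ = I₁ · cos²(9°) = 5.9 · 0.9755 = 5.756 mW/cm².
I₃ = I₂ · cos²(67°) = 5.756 · 0.1527 = 0.8787 mW/cm².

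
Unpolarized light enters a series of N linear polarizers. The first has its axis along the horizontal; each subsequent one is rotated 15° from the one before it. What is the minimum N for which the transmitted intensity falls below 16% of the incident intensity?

First polarizer halves the unpolarized light: factor 1/2.
Each further stage multiplies by cos²(15°) = 0.933.
After N polarizers: T = 0.5·0.933^(N−1). Require T < 0.16 ⇒ N−1 > ln(0.16/0.5)/ln(0.933) = 16.43, so N−1 ≥ 17 and N = 18.
Check: N=18 gives T = 0.1538 < 0.16; N=17 gives T = 0.1649.

N = 18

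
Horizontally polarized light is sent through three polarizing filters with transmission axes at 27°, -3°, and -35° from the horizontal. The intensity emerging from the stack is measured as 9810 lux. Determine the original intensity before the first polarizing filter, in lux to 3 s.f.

I₁ = I₀ cos²(27° − 0°) = I₀ cos²(27°) = 0.7939 I₀.
I₂ = I₁ cos²(-3° − 27°) = 0.7939 I₀ · cos²(30°) = 0.5954 I₀.
I₃ = I₂ cos²(-35° + 3°) = 0.5954 I₀ · cos²(32°) = 0.4282 I₀.
So 9810 lux = 0.4282 I₀, giving I₀ = 9810/0.4282 = 2.291e+04 lux.

I₀ ≈ 2.29e4 lux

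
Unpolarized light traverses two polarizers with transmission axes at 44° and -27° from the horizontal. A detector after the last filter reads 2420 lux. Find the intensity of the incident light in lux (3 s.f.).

I₀ ≈ 4.57e4 lux

Unpolarized light through the first polarizer → I₁ = ½ I₀, now polarized at 44°.
I₂ = I₁ cos²(-27° − 44°) = 0.5 I₀ · cos²(71°) = 0.053 I₀.
So 2420 lux = 0.053 I₀, giving I₀ = 2420/0.053 = 4.566e+04 lux.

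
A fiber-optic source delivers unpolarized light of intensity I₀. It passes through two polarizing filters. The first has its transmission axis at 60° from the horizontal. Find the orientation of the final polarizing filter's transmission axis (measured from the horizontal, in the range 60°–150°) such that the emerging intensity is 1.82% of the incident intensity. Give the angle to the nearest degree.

θ ≈ 139°

Unpolarized light through the first polarizer → I₁ = ½ I₀, now polarized at 60°.
Need I₂/I₀ = 0.0182, so cos²(θ − 60°) = 0.0182 / 0.5 = 0.0364.
θ − 60° = arccos(√0.0364) = 79.0°, giving θ ≈ 60 + 79.0 = 139.0°.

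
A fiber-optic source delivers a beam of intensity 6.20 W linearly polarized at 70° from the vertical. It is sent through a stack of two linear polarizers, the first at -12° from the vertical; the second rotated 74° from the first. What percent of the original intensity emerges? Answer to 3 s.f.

I₁ = 6.20 W · cos²(82°) = 0.1201 W.
I₂ = I₁ · cos²(74°) = 0.1201 · 0.07598 = 0.009124 W.
That is 0.1472% of the incident intensity.

≈ 0.147%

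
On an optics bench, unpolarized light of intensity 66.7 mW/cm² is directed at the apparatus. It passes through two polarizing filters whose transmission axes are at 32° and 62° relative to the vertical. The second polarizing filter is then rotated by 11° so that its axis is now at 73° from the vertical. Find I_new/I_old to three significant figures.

I_new/I_old ≈ 0.759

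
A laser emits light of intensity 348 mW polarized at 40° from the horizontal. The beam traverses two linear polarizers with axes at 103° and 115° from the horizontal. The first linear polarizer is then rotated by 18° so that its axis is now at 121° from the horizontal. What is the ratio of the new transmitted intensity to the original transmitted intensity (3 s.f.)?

I_new/I_old ≈ 0.123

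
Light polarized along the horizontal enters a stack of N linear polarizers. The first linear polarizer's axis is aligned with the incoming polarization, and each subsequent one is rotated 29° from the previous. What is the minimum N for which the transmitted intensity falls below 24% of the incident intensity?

N = 7

First polarizer is aligned with the polarization: full transmission.
Each further stage multiplies by cos²(29°) = 0.765.
After N polarizers: T = 0.765^(N−1). Require T < 0.24 ⇒ N−1 > ln(0.24)/ln(0.765) = 5.33, so N−1 ≥ 6 and N = 7.
Check: N=7 gives T = 0.2004 < 0.24; N=6 gives T = 0.2619.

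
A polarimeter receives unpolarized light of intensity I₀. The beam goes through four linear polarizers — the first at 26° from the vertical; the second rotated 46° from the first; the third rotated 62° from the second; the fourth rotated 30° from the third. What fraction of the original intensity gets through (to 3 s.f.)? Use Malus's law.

Unpolarized light through the first polarizer → I₁ = ½ I₀, now polarized at 26°.
I₂ = I₁ cos²(46°) = 0.5 · 0.4826 I₀ = 0.2413 I₀.
I₃ = I₂ cos²(62°) = 0.2413 · 0.2204 I₀ = 0.05318 I₀.
I₄ = I₃ cos²(30°) = 0.05318 · 0.75 I₀ = 0.03988 I₀.
Transmitted fraction = 0.03988.

≈ 0.0399 I₀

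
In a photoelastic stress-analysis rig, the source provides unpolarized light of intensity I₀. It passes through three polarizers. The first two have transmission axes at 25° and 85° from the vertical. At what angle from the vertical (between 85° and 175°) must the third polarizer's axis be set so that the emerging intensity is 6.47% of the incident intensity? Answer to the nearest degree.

θ ≈ 129°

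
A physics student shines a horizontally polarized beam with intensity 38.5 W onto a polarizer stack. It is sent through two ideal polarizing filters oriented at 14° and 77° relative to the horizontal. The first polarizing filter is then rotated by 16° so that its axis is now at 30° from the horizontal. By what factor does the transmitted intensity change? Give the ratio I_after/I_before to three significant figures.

I_new/I_old ≈ 1.80

Before rotation:
I₁ = I₀ cos²(14° − 0°) = I₀ cos²(14°) = 0.9415 I₀.
I₂ = I₁ cos²(77° − 14°) = 0.9415 I₀ · cos²(63°) = 0.194 I₀.
After rotation:
I₁ = I₀ cos²(30° − 0°) = I₀ cos²(30°) = 0.75 I₀.
I₂ = I₁ cos²(77° − 30°) = 0.75 I₀ · cos²(47°) = 0.3488 I₀.
Ratio = 0.3488 / 0.194 = 1.798.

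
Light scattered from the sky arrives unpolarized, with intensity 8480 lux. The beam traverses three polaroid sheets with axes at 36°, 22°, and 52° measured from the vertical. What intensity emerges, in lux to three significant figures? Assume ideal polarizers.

Unpolarized light through the first polarizer → I₁ = 8480 lux/2 = 4240 lux, polarized at 36°.
I₂ = I₁ · cos²(14°) = 4240 · 0.9415 = 3992 lux.
I₃ = I₂ · cos²(30°) = 3992 · 0.75 = 2994 lux.

I ≈ 2990 lux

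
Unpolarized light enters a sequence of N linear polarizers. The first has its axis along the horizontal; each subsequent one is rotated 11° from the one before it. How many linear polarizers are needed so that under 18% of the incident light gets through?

First polarizer halves the unpolarized light: factor 1/2.
Each further stage multiplies by cos²(11°) = 0.9636.
After N polarizers: T = 0.5·0.9636^(N−1). Require T < 0.18 ⇒ N−1 > ln(0.18/0.5)/ln(0.9636) = 27.55, so N−1 ≥ 28 and N = 29.
Check: N=29 gives T = 0.177 < 0.18; N=28 gives T = 0.1837.

N = 29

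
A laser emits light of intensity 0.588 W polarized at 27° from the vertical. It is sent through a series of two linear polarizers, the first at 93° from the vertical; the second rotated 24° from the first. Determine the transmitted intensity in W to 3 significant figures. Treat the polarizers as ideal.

I₁ = 0.588 W · cos²(66°) = 0.09728 W.
I₂ = I₁ · cos²(24°) = 0.09728 · 0.8346 = 0.08118 W.

I ≈ 0.0812 W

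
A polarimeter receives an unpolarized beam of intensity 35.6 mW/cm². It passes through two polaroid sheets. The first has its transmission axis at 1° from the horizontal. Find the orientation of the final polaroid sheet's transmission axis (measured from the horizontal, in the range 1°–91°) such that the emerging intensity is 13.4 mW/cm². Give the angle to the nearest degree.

Unpolarized light through the first polarizer → I₁ = ½ I₀, now polarized at 1°.
Target fraction: 13.4 / 35.6 mW/cm² = 0.3764 of I₀.
Need I₂/I₀ = 0.3764, so cos²(θ − 1°) = 0.3764 / 0.5 = 0.7528.
θ − 1° = arccos(√0.7528) = 29.8°, giving θ ≈ 1 + 29.8 = 30.8°.

θ ≈ 31°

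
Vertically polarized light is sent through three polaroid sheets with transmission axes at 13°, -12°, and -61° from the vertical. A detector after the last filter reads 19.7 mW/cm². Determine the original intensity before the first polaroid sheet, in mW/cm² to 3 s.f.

I₀ ≈ 58.7 mW/cm²

I₁ = I₀ cos²(13° − 0°) = I₀ cos²(13°) = 0.9494 I₀.
I₂ = I₁ cos²(-12° − 13°) = 0.9494 I₀ · cos²(25°) = 0.7798 I₀.
I₃ = I₂ cos²(-61° + 12°) = 0.7798 I₀ · cos²(49°) = 0.3356 I₀.
So 19.7 mW/cm² = 0.3356 I₀, giving I₀ = 19.7/0.3356 = 58.69 mW/cm².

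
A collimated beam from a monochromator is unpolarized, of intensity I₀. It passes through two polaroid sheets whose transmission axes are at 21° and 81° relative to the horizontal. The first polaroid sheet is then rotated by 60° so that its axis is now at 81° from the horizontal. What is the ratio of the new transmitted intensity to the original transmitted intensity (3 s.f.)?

I_new/I_old ≈ 4.00

Before rotation:
Unpolarized light through the first polarizer → I₁ = ½ I₀, now polarized at 21°.
I₂ = I₁ cos²(81° − 21°) = 0.5 I₀ · cos²(60°) = 0.125 I₀.
After rotation:
Unpolarized light through the first polarizer → I₁ = ½ I₀, now polarized at 81°.
I₂ = I₁ cos²(81° − 81°) = 0.5 I₀ · cos²(0°) = 0.5 I₀.
Ratio = 0.5 / 0.125 = 4.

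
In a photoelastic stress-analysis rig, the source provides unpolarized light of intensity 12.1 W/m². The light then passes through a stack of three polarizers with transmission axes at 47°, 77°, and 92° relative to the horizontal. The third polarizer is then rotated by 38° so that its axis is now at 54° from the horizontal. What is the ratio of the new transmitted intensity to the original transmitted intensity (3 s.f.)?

I_new/I_old ≈ 0.908

Before rotation:
Unpolarized light through the first polarizer → I₁ = ½ I₀, now polarized at 47°.
I₂ = I₁ cos²(77° − 47°) = 0.5 I₀ · cos²(30°) = 0.375 I₀.
I₃ = I₂ cos²(92° − 77°) = 0.375 I₀ · cos²(15°) = 0.3499 I₀.
After rotation:
Unpolarized light through the first polarizer → I₁ = ½ I₀, now polarized at 47°.
I₂ = I₁ cos²(77° − 47°) = 0.5 I₀ · cos²(30°) = 0.375 I₀.
I₃ = I₂ cos²(54° − 77°) = 0.375 I₀ · cos²(23°) = 0.3177 I₀.
Ratio = 0.3177 / 0.3499 = 0.9082.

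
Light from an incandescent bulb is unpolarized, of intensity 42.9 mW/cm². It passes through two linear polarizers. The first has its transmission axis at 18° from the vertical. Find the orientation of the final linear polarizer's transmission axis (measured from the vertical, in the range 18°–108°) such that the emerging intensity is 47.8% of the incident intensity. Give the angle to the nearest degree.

Unpolarized light through the first polarizer → I₁ = ½ I₀, now polarized at 18°.
Need I₂/I₀ = 0.478, so cos²(θ − 18°) = 0.478 / 0.5 = 0.956.
θ − 18° = arccos(√0.956) = 12.1°, giving θ ≈ 18 + 12.1 = 30.1°.

θ ≈ 30°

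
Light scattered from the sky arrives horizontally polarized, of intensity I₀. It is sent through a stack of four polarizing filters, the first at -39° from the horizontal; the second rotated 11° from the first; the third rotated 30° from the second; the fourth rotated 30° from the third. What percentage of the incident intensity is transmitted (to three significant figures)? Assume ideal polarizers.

By Malus's law, I₁ = I₀ cos²(-39° − 0°) = I₀ cos²(39°) = 0.604 I₀.
I₂ = I₁ cos²(11°) = 0.604 · 0.9636 I₀ = 0.582 I₀.
I₃ = I₂ cos²(30°) = 0.582 · 0.75 I₀ = 0.4365 I₀.
I₄ = I₃ cos²(30°) = 0.4365 · 0.75 I₀ = 0.3274 I₀.
That is 32.74% of the incident intensity.

≈ 32.7%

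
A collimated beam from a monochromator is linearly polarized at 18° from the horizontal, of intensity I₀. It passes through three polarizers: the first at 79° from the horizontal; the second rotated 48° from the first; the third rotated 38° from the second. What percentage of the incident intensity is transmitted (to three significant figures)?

≈ 6.53%

I₁ = I₀ cos²(79° − 18°) = I₀ cos²(61°) = 0.235 I₀.
I₂ = I₁ cos²(48°) = 0.235 · 0.4477 I₀ = 0.1052 I₀.
I₃ = I₂ cos²(38°) = 0.1052 · 0.621 I₀ = 0.06535 I₀.
That is 6.535% of the incident intensity.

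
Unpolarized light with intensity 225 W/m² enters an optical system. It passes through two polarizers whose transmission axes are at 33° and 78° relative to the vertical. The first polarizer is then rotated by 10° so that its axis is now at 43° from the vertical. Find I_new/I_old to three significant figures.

I_new/I_old ≈ 1.34

Before rotation:
Unpolarized light through the first polarizer → I₁ = ½ I₀, now polarized at 33°.
I₂ = I₁ cos²(78° − 33°) = 0.5 I₀ · cos²(45°) = 0.25 I₀.
After rotation:
Unpolarized light through the first polarizer → I₁ = ½ I₀, now polarized at 43°.
I₂ = I₁ cos²(78° − 43°) = 0.5 I₀ · cos²(35°) = 0.3355 I₀.
Ratio = 0.3355 / 0.25 = 1.342.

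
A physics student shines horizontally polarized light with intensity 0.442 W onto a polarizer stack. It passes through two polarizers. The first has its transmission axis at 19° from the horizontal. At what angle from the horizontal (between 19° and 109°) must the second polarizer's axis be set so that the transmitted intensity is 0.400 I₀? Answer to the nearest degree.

I₁ = I₀ cos²(19° − 0°) = I₀ cos²(19°) = 0.894 I₀.
Need I₂/I₀ = 0.4, so cos²(θ − 19°) = 0.4 / 0.894 = 0.4474.
θ − 19° = arccos(√0.4474) = 48.0°, giving θ ≈ 19 + 48.0 = 67.0°.

θ ≈ 67°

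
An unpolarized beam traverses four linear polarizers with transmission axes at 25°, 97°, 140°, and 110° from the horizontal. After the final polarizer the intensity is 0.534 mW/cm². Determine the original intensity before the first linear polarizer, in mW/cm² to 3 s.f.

I₀ ≈ 27.9 mW/cm²

Unpolarized light through the first polarizer → I₁ = ½ I₀, now polarized at 25°.
I₂ = I₁ cos²(97° − 25°) = 0.5 I₀ · cos²(72°) = 0.04775 I₀.
I₃ = I₂ cos²(140° − 97°) = 0.04775 I₀ · cos²(43°) = 0.02554 I₀.
I₄ = I₃ cos²(110° − 140°) = 0.02554 I₀ · cos²(30°) = 0.01915 I₀.
So 0.534 mW/cm² = 0.01915 I₀, giving I₀ = 0.534/0.01915 = 27.88 mW/cm².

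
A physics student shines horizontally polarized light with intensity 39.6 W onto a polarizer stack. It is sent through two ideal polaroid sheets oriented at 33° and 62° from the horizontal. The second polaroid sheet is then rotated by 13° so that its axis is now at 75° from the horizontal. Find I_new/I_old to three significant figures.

I_new/I_old ≈ 0.722

Before rotation:
I₁ = I₀ cos²(33° − 0°) = I₀ cos²(33°) = 0.7034 I₀.
I₂ = I₁ cos²(62° − 33°) = 0.7034 I₀ · cos²(29°) = 0.538 I₀.
After rotation:
I₁ = I₀ cos²(33° − 0°) = I₀ cos²(33°) = 0.7034 I₀.
I₂ = I₁ cos²(75° − 33°) = 0.7034 I₀ · cos²(42°) = 0.3884 I₀.
Ratio = 0.3884 / 0.538 = 0.722.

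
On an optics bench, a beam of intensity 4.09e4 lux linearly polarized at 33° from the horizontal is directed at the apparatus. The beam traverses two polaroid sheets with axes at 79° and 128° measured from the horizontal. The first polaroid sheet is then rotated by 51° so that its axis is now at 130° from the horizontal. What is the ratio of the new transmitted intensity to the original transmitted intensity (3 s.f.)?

I_new/I_old ≈ 0.0714

Before rotation:
I₁ = I₀ cos²(79° − 33°) = I₀ cos²(46°) = 0.4826 I₀.
I₂ = I₁ cos²(128° − 79°) = 0.4826 I₀ · cos²(49°) = 0.2077 I₀.
After rotation:
I₁ = I₀ cos²(130° − 33°) = I₀ cos²(83°) = 0.01485 I₀.
I₂ = I₁ cos²(128° − 130°) = 0.01485 I₀ · cos²(2°) = 0.01483 I₀.
Ratio = 0.01483 / 0.2077 = 0.07142.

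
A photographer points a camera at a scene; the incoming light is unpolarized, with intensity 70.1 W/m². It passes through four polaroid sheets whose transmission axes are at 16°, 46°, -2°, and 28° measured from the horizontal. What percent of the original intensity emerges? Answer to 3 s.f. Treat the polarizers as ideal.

Unpolarized light through the first polarizer → I₁ = 70.1 W/m²/2 = 35.05 W/m², polarized at 16°.
I₂ = I₁ · cos²(30°) = 35.05 · 0.75 = 26.29 W/m².
I₃ = I₂ · cos²(48°) = 26.29 · 0.4477 = 11.77 W/m².
I₄ = I₃ · cos²(30°) = 11.77 · 0.75 = 8.827 W/m².
That is 12.59% of the incident intensity.

≈ 12.6%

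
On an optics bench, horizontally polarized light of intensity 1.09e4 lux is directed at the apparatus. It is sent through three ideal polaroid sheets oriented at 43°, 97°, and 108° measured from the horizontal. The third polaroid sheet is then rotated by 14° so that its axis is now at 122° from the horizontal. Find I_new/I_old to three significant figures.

Before rotation:
I₁ = I₀ cos²(43° − 0°) = I₀ cos²(43°) = 0.5349 I₀.
I₂ = I₁ cos²(97° − 43°) = 0.5349 I₀ · cos²(54°) = 0.1848 I₀.
I₃ = I₂ cos²(108° − 97°) = 0.1848 I₀ · cos²(11°) = 0.1781 I₀.
After rotation:
I₁ = I₀ cos²(43° − 0°) = I₀ cos²(43°) = 0.5349 I₀.
I₂ = I₁ cos²(97° − 43°) = 0.5349 I₀ · cos²(54°) = 0.1848 I₀.
I₃ = I₂ cos²(122° − 97°) = 0.1848 I₀ · cos²(25°) = 0.1518 I₀.
Ratio = 0.1518 / 0.1781 = 0.8524.

I_new/I_old ≈ 0.852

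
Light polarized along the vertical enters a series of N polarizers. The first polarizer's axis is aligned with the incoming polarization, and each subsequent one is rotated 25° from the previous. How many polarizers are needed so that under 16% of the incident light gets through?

N = 11

First polarizer is aligned with the polarization: full transmission.
Each further stage multiplies by cos²(25°) = 0.8214.
After N polarizers: T = 0.8214^(N−1). Require T < 0.16 ⇒ N−1 > ln(0.16)/ln(0.8214) = 9.31, so N−1 ≥ 10 and N = 11.
Check: N=11 gives T = 0.1398 < 0.16; N=10 gives T = 0.1702.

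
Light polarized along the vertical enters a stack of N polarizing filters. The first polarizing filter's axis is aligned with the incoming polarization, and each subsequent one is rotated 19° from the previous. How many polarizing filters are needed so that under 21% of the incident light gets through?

First polarizer is aligned with the polarization: full transmission.
Each further stage multiplies by cos²(19°) = 0.894.
After N polarizers: T = 0.894^(N−1). Require T < 0.21 ⇒ N−1 > ln(0.21)/ln(0.894) = 13.93, so N−1 ≥ 14 and N = 15.
Check: N=15 gives T = 0.2083 < 0.21; N=14 gives T = 0.233.

N = 15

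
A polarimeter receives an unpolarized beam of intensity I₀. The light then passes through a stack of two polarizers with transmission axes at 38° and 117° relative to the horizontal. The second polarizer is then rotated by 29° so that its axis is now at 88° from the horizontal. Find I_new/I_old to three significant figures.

I_new/I_old ≈ 11.3

Before rotation:
Unpolarized light through the first polarizer → I₁ = ½ I₀, now polarized at 38°.
I₂ = I₁ cos²(117° − 38°) = 0.5 I₀ · cos²(79°) = 0.0182 I₀.
After rotation:
Unpolarized light through the first polarizer → I₁ = ½ I₀, now polarized at 38°.
I₂ = I₁ cos²(88° − 38°) = 0.5 I₀ · cos²(50°) = 0.2066 I₀.
Ratio = 0.2066 / 0.0182 = 11.35.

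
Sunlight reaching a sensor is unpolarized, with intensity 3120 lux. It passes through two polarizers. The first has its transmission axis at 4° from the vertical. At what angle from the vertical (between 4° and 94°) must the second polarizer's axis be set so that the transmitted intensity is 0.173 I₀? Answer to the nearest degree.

Unpolarized light through the first polarizer → I₁ = ½ I₀, now polarized at 4°.
Need I₂/I₀ = 0.173, so cos²(θ − 4°) = 0.173 / 0.5 = 0.346.
θ − 4° = arccos(√0.346) = 54.0°, giving θ ≈ 4 + 54.0 = 58.0°.

θ ≈ 58°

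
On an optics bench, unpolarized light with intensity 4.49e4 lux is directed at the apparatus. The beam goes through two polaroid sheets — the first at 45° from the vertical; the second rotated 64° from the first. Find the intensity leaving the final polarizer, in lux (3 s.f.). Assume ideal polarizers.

I ≈ 4310 lux

Unpolarized light through the first polarizer → I₁ = 4.49e4 lux/2 = 2.245e+04 lux, polarized at 45°.
I₂ = I₁ · cos²(64°) = 2.245e+04 · 0.1922 = 4314 lux.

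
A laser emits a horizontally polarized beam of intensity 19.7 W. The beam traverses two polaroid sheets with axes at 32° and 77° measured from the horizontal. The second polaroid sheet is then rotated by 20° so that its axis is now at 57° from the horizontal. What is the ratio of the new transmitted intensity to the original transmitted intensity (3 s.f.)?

Before rotation:
By Malus's law, I₁ = I₀ cos²(32° − 0°) = I₀ cos²(32°) = 0.7192 I₀.
I₂ = I₁ cos²(77° − 32°) = 0.7192 I₀ · cos²(45°) = 0.3596 I₀.
After rotation:
I₁ = I₀ cos²(32° − 0°) = I₀ cos²(32°) = 0.7192 I₀.
I₂ = I₁ cos²(57° − 32°) = 0.7192 I₀ · cos²(25°) = 0.5907 I₀.
Ratio = 0.5907 / 0.3596 = 1.643.

I_new/I_old ≈ 1.64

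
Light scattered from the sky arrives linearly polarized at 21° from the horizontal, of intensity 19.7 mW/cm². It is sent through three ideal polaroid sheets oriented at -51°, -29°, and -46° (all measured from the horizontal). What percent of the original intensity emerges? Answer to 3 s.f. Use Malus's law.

By Malus's law, I₁ = 19.7 mW/cm² · cos²(72°) = 1.881 mW/cm².
I₂ = I₁ · cos²(22°) = 1.881 · 0.8597 = 1.617 mW/cm².
I₃ = I₂ · cos²(17°) = 1.617 · 0.9145 = 1.479 mW/cm².
That is 7.507% of the incident intensity.

≈ 7.51%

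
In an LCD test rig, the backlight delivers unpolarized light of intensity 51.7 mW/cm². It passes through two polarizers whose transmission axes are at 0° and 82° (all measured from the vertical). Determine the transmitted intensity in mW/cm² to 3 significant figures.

I ≈ 0.501 mW/cm²

Unpolarized light through the first polarizer → I₁ = 51.7 mW/cm²/2 = 25.85 mW/cm², polarized at 0°.
I₂ = I₁ · cos²(82°) = 25.85 · 0.01937 = 0.5007 mW/cm².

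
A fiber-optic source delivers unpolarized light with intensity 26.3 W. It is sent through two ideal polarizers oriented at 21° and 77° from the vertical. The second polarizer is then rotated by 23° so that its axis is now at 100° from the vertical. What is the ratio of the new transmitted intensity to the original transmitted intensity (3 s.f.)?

Before rotation:
Unpolarized light through the first polarizer → I₁ = ½ I₀, now polarized at 21°.
I₂ = I₁ cos²(77° − 21°) = 0.5 I₀ · cos²(56°) = 0.1563 I₀.
After rotation:
Unpolarized light through the first polarizer → I₁ = ½ I₀, now polarized at 21°.
I₂ = I₁ cos²(100° − 21°) = 0.5 I₀ · cos²(79°) = 0.0182 I₀.
Ratio = 0.0182 / 0.1563 = 0.1164.

I_new/I_old ≈ 0.116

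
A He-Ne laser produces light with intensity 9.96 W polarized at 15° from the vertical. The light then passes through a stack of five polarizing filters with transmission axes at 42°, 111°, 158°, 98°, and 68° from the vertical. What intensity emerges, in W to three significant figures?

I ≈ 0.0886 W

I₁ = 9.96 W · cos²(27°) = 7.907 W.
I₂ = I₁ · cos²(69°) = 7.907 · 0.1284 = 1.015 W.
I₃ = I₂ · cos²(47°) = 1.015 · 0.4651 = 0.4723 W.
I₄ = I₃ · cos²(60°) = 0.4723 · 0.25 = 0.1181 W.
I₅ = I₄ · cos²(30°) = 0.1181 · 0.75 = 0.08856 W.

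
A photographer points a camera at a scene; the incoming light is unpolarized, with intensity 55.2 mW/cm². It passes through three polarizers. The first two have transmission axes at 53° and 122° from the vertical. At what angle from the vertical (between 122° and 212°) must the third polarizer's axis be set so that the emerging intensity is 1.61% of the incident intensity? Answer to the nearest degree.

θ ≈ 182°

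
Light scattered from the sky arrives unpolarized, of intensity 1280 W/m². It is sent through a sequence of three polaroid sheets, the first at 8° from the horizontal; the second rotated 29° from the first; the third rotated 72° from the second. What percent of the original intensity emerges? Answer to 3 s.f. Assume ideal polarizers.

≈ 3.65%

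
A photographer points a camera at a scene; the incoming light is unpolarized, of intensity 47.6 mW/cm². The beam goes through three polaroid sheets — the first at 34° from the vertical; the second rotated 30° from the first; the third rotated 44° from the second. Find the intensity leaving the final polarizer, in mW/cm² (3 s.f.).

Unpolarized light through the first polarizer → I₁ = 47.6 mW/cm²/2 = 23.8 mW/cm², polarized at 34°.
I₂ = I₁ · cos²(30°) = 23.8 · 0.75 = 17.85 mW/cm².
I₃ = I₂ · cos²(44°) = 17.85 · 0.5174 = 9.236 mW/cm².

I ≈ 9.24 mW/cm²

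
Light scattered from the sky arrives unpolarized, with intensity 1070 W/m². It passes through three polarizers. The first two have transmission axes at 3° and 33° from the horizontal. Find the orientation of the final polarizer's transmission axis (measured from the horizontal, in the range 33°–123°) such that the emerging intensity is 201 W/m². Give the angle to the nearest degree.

θ ≈ 78°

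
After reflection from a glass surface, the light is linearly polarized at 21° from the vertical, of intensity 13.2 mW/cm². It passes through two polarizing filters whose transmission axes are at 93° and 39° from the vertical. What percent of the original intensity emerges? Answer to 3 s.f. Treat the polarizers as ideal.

≈ 3.30%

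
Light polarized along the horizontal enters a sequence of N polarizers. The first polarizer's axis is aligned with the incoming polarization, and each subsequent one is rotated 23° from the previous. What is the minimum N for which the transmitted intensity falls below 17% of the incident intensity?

N = 12

First polarizer is aligned with the polarization: full transmission.
Each further stage multiplies by cos²(23°) = 0.8473.
After N polarizers: T = 0.8473^(N−1). Require T < 0.17 ⇒ N−1 > ln(0.17)/ln(0.8473) = 10.70, so N−1 ≥ 11 and N = 12.
Check: N=12 gives T = 0.1616 < 0.17; N=11 gives T = 0.1908.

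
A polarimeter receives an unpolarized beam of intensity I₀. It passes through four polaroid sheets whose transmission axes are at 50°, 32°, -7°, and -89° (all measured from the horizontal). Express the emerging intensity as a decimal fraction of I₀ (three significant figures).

≈ 0.00529 I₀

Unpolarized light through the first polarizer → I₁ = ½ I₀, now polarized at 50°.
I₂ = I₁ cos²(32° − 50°) = 0.5 I₀ · cos²(18°) = 0.4523 I₀.
I₃ = I₂ cos²(-7° − 32°) = 0.4523 I₀ · cos²(39°) = 0.2731 I₀.
I₄ = I₃ cos²(-89° + 7°) = 0.2731 I₀ · cos²(82°) = 0.005291 I₀.
Transmitted fraction = 0.005291.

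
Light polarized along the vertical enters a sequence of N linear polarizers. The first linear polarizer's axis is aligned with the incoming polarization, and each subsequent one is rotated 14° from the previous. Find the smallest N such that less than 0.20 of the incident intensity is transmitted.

First polarizer is aligned with the polarization: full transmission.
Each further stage multiplies by cos²(14°) = 0.9415.
After N polarizers: T = 0.9415^(N−1). Require T < 0.20 ⇒ N−1 > ln(0.20)/ln(0.9415) = 26.69, so N−1 ≥ 27 and N = 28.
Check: N=28 gives T = 0.1963 < 0.20; N=27 gives T = 0.2085.

N = 28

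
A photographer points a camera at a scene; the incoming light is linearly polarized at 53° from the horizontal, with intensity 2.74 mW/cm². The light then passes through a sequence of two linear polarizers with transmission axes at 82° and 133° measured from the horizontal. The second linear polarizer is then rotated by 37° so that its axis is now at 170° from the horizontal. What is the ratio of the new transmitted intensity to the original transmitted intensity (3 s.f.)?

I_new/I_old ≈ 0.00308

Before rotation:
By Malus's law, I₁ = I₀ cos²(82° − 53°) = I₀ cos²(29°) = 0.765 I₀.
I₂ = I₁ cos²(133° − 82°) = 0.765 I₀ · cos²(51°) = 0.303 I₀.
After rotation:
I₁ = I₀ cos²(82° − 53°) = I₀ cos²(29°) = 0.765 I₀.
I₂ = I₁ cos²(170° − 82°) = 0.765 I₀ · cos²(88°) = 0.0009317 I₀.
Ratio = 0.0009317 / 0.303 = 0.003075.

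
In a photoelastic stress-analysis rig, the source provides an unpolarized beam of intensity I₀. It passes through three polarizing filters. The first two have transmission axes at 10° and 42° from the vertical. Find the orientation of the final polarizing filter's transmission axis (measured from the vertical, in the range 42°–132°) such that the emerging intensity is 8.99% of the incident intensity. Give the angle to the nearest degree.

θ ≈ 102°

Unpolarized light through the first polarizer → I₁ = ½ I₀, now polarized at 10°.
I₂ = I₁ cos²(42° − 10°) = 0.5 I₀ · cos²(32°) = 0.3596 I₀.
Need I₃/I₀ = 0.0899, so cos²(θ − 42°) = 0.0899 / 0.3596 = 0.25.
θ − 42° = arccos(√0.25) = 60.0°, giving θ ≈ 42 + 60.0 = 102.0°.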